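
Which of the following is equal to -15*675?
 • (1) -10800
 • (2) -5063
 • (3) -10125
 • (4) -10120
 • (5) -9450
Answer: 3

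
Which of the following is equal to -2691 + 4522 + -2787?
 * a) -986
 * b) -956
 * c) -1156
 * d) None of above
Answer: b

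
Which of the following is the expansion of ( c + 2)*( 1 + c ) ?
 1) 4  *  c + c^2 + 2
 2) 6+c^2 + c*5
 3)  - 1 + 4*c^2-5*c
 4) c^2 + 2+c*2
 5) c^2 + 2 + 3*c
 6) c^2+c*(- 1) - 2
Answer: 5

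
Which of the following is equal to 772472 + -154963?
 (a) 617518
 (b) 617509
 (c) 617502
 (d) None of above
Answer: b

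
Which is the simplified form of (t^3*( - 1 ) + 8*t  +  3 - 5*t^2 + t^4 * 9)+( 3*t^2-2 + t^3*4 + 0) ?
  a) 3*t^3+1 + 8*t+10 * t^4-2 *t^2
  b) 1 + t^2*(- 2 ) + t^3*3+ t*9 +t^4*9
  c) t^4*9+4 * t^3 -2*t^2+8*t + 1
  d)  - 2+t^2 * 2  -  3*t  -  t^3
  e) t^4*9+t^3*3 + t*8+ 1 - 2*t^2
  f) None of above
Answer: e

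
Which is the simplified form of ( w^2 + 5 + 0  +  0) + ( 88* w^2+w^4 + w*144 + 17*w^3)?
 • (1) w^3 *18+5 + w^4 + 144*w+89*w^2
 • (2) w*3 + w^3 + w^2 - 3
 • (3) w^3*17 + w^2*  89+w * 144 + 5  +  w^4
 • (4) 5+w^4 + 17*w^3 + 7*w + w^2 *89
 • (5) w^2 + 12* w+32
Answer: 3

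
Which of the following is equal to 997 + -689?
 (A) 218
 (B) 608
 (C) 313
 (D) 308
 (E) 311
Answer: D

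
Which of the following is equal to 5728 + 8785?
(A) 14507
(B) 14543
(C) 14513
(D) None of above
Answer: C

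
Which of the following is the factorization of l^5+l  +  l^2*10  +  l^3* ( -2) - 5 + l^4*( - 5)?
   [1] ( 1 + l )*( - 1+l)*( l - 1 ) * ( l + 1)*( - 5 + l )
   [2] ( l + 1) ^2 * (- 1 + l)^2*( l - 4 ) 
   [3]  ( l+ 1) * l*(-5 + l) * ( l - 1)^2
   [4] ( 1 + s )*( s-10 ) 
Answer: 1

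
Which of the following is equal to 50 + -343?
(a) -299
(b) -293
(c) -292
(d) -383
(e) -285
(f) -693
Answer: b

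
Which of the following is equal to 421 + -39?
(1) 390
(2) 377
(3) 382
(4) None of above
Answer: 3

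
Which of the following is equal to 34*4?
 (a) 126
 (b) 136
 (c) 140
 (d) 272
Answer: b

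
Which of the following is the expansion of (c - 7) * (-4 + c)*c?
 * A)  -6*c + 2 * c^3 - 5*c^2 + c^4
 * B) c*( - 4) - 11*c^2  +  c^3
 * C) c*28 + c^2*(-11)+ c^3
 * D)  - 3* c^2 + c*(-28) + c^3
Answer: C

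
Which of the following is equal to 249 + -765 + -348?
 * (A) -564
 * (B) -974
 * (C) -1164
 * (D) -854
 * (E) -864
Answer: E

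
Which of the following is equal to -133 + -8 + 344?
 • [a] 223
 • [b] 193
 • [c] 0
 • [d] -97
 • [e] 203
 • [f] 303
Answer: e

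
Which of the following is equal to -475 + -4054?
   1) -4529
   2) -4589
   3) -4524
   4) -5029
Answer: 1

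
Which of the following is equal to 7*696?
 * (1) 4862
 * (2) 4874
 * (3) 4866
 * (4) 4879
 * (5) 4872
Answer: 5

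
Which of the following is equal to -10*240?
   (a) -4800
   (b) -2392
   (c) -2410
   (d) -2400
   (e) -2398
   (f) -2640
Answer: d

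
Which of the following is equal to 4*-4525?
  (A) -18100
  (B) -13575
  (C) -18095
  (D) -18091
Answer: A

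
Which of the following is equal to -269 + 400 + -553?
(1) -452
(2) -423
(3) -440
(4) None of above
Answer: 4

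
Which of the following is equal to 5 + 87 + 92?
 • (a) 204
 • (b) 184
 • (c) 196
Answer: b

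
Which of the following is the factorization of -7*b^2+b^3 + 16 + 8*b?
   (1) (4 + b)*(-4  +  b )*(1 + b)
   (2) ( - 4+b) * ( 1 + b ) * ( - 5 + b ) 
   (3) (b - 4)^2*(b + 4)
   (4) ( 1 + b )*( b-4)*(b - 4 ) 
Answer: 4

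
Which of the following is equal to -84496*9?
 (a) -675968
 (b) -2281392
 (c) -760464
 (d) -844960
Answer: c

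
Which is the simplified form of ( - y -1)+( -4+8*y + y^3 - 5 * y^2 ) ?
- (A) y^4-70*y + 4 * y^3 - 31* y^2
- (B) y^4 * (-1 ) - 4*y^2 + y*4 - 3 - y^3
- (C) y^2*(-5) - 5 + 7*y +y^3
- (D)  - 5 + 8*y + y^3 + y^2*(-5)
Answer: C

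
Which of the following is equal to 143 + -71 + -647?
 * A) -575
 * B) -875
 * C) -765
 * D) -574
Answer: A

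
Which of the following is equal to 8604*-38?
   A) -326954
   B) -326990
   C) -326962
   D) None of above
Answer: D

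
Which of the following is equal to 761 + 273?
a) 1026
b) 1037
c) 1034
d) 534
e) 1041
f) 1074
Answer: c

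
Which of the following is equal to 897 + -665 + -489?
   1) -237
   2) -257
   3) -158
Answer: 2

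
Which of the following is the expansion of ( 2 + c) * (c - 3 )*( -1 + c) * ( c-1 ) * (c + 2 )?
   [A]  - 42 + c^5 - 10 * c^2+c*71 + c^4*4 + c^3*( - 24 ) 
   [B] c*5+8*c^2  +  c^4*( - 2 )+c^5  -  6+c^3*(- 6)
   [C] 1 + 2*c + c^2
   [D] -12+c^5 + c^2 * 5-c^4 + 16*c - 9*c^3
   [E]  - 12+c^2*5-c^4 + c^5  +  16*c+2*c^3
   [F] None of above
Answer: D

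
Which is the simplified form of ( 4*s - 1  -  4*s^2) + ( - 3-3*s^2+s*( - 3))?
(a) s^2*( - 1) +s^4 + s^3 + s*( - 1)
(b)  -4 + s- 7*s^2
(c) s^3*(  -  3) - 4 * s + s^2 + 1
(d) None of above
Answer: b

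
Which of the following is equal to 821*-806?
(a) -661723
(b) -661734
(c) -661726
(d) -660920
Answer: c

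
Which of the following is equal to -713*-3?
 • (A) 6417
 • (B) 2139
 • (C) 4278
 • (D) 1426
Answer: B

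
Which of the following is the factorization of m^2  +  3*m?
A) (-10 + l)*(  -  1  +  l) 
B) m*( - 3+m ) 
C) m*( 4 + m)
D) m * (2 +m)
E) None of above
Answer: E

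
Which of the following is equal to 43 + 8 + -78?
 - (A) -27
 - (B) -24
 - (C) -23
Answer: A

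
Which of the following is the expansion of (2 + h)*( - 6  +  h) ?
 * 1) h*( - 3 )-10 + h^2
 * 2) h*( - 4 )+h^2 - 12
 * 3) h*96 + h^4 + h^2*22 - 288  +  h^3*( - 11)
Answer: 2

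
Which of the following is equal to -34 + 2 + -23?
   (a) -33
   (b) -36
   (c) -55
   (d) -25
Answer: c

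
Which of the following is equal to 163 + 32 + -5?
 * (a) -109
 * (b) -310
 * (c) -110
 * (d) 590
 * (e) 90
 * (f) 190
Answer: f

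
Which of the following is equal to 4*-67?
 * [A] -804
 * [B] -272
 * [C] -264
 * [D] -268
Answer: D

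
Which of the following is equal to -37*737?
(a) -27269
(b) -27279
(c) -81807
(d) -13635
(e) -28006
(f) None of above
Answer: a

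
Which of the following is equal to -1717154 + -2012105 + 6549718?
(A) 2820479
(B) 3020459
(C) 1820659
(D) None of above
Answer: D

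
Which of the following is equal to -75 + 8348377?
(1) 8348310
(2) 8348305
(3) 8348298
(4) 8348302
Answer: 4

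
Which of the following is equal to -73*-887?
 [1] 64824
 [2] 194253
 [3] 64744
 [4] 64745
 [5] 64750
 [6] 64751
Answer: 6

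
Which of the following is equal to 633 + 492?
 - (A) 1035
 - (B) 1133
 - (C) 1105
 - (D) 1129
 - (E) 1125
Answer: E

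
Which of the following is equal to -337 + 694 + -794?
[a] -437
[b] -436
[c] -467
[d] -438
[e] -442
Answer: a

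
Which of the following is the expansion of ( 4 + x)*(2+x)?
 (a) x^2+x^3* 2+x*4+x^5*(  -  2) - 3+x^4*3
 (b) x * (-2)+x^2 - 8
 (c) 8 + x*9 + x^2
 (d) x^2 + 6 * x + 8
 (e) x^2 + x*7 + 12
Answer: d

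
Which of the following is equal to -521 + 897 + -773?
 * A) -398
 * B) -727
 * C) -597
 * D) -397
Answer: D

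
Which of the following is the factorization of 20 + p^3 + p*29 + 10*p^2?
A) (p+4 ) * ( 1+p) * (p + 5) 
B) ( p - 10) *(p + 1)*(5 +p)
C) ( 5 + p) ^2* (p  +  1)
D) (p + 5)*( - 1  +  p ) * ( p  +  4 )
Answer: A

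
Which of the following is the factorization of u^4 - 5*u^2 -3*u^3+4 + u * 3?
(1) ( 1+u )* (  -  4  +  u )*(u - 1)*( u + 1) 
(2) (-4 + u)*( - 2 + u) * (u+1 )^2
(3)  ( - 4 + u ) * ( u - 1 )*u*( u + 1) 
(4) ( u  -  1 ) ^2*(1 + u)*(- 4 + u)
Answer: 1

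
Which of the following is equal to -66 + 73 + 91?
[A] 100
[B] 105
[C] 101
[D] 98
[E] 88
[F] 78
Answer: D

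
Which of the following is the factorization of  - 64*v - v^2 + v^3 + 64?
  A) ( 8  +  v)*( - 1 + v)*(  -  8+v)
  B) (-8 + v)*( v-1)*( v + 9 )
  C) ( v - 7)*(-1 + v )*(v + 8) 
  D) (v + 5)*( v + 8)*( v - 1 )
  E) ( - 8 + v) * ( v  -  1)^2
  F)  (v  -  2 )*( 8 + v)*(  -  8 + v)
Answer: A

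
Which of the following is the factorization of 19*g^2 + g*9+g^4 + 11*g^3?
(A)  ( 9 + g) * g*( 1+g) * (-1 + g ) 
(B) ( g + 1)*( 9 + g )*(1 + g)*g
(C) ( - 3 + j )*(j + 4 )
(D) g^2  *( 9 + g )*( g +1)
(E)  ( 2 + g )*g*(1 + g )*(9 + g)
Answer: B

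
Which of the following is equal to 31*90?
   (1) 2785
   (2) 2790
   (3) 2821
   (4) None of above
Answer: 2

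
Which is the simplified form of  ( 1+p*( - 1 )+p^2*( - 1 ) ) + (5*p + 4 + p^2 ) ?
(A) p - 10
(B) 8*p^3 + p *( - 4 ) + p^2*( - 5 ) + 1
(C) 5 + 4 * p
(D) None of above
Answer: C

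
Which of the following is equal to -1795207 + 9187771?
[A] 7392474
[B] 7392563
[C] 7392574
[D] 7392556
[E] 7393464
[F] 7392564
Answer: F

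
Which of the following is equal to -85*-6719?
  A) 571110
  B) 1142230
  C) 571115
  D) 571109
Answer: C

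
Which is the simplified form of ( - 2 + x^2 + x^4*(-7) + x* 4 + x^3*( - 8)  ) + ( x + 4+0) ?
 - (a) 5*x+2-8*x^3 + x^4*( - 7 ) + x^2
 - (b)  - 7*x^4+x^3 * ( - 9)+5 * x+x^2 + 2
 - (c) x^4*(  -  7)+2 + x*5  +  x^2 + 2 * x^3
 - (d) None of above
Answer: a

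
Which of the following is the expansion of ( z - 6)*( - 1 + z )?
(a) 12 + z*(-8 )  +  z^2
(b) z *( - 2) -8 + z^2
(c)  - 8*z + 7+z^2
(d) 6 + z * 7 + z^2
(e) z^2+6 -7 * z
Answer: e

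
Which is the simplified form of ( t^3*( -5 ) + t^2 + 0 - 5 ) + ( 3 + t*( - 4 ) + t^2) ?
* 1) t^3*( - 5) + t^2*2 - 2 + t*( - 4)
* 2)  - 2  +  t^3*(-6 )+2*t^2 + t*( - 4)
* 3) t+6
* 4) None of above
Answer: 1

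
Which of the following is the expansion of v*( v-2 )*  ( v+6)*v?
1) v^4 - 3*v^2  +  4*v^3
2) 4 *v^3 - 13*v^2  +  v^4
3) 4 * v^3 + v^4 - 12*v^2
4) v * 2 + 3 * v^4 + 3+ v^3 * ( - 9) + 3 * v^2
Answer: 3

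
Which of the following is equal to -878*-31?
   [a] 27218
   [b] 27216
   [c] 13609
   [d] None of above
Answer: a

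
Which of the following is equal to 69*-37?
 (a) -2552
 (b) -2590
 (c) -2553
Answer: c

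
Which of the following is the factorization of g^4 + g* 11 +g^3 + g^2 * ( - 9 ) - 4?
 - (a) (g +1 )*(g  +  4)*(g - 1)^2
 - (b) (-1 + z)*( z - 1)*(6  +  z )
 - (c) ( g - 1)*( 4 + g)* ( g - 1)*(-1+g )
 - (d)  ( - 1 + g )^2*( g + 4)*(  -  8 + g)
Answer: c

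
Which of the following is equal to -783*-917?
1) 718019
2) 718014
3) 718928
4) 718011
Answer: 4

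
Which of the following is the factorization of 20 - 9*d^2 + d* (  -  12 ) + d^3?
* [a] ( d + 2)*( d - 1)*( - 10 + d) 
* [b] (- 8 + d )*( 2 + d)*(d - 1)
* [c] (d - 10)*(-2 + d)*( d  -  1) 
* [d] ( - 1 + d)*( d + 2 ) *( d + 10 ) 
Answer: a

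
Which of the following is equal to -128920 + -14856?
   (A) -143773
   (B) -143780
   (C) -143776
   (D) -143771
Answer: C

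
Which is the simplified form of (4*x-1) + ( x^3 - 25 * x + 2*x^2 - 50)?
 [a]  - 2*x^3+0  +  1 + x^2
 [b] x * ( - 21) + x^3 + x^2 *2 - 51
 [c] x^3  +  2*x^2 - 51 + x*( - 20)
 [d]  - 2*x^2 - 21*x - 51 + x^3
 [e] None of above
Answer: b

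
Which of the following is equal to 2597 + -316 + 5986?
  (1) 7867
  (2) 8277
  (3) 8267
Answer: 3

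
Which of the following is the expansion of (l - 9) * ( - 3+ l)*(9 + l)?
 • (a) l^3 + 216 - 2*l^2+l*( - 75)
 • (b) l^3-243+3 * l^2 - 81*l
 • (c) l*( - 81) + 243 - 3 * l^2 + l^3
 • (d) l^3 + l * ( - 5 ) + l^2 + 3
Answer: c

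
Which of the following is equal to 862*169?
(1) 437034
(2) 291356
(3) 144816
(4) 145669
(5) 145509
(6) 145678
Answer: 6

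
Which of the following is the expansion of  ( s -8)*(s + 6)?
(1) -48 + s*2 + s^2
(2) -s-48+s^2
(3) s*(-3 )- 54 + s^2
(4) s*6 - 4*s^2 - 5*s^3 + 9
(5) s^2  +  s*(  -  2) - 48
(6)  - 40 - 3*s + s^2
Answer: 5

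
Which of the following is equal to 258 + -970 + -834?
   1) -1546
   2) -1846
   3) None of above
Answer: 1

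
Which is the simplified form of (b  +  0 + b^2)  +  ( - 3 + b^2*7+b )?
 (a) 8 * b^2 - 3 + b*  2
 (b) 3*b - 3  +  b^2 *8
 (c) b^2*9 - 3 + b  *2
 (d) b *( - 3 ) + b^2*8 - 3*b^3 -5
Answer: a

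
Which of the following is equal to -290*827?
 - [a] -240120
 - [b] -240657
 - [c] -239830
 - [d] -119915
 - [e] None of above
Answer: c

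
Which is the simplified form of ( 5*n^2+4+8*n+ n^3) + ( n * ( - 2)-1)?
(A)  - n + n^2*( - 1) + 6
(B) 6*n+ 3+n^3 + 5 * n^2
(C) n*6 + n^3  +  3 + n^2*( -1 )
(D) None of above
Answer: B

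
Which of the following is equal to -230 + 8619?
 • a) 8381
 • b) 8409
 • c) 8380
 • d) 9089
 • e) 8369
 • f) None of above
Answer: f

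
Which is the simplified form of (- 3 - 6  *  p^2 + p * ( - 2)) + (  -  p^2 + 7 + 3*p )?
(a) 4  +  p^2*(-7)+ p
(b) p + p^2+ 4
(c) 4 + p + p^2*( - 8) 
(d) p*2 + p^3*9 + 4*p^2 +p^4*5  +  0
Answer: a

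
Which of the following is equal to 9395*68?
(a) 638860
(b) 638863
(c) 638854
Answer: a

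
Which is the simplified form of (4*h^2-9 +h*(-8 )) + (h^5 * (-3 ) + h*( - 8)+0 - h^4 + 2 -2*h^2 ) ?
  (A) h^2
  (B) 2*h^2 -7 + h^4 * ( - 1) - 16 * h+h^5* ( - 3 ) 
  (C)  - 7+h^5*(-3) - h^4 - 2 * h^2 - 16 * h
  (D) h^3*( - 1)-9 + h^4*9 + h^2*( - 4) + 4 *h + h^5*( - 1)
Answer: B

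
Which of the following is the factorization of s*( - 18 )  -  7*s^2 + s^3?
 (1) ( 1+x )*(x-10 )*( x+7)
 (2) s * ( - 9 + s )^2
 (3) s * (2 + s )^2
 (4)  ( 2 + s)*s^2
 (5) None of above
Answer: 5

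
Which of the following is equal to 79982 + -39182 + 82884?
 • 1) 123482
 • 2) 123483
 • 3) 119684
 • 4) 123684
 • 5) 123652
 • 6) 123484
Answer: 4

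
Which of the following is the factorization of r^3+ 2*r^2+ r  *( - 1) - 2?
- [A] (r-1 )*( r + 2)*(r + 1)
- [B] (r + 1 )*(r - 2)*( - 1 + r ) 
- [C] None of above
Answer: A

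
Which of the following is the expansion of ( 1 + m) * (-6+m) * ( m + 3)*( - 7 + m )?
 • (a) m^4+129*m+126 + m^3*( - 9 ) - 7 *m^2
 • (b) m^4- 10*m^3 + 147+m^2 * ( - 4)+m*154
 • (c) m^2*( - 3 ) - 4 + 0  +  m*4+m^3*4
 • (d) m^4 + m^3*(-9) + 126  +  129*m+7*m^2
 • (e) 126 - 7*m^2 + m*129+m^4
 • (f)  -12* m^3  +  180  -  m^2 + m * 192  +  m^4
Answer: a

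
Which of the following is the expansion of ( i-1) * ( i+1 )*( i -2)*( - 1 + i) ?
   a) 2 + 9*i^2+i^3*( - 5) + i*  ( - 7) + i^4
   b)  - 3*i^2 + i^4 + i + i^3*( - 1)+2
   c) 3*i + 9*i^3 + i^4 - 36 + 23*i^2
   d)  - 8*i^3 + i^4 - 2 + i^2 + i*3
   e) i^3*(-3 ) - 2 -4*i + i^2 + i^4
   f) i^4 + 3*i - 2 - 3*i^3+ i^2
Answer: f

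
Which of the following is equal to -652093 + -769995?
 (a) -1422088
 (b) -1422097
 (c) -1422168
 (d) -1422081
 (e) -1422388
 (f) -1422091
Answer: a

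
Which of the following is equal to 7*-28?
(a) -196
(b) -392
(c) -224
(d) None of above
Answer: a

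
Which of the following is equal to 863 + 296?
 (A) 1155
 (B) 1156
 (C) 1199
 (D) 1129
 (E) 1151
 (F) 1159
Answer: F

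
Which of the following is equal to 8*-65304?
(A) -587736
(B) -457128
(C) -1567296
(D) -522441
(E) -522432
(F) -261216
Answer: E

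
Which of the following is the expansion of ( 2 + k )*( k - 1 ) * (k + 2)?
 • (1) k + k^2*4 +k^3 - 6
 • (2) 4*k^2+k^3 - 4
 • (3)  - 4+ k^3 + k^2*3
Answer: 3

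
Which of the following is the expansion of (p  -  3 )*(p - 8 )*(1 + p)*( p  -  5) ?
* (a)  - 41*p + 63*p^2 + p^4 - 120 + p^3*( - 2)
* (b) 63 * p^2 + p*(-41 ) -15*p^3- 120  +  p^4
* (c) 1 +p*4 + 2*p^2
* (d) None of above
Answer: b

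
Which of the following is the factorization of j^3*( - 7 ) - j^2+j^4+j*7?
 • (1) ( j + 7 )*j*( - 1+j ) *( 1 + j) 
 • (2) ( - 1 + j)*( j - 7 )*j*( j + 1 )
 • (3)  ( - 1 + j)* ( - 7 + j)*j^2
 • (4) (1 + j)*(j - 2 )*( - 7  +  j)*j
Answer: 2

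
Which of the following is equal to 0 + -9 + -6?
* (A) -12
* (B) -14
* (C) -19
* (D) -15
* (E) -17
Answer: D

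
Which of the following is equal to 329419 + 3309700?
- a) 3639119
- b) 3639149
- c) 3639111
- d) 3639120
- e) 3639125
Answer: a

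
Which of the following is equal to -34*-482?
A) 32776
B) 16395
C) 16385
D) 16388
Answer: D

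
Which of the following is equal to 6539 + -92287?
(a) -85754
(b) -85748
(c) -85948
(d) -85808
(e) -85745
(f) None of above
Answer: b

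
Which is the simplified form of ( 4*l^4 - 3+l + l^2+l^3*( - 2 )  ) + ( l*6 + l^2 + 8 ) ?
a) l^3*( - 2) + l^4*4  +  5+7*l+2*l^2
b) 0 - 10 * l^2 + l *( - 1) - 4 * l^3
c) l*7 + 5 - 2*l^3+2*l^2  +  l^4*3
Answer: a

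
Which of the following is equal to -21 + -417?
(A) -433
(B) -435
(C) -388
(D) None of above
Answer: D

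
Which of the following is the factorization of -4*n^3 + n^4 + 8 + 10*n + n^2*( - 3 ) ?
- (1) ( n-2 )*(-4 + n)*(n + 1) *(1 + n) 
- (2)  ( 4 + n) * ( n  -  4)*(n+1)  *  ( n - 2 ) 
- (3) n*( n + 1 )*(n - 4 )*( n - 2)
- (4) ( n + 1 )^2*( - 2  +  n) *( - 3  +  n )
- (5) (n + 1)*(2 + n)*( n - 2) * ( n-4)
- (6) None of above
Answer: 1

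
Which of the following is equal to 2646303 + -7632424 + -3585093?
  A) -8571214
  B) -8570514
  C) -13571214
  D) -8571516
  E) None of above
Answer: A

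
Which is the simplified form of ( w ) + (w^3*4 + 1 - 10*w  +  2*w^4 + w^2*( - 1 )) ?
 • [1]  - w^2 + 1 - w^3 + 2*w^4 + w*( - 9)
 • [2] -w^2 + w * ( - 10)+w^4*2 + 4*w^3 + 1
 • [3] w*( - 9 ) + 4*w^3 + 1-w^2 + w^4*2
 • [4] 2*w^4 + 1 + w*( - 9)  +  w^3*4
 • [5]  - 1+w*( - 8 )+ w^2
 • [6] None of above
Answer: 3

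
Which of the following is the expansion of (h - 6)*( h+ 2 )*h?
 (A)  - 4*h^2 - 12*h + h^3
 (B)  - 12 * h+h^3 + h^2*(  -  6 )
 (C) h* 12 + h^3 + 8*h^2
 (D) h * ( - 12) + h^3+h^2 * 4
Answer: A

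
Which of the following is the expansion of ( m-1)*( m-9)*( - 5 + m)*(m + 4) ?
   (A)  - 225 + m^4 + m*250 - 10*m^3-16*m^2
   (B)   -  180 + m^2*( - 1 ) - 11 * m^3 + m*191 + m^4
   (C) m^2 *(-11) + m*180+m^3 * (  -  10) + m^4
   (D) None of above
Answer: B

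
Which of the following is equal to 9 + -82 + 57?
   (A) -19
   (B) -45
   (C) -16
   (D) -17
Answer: C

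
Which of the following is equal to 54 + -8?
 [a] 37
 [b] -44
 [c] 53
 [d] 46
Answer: d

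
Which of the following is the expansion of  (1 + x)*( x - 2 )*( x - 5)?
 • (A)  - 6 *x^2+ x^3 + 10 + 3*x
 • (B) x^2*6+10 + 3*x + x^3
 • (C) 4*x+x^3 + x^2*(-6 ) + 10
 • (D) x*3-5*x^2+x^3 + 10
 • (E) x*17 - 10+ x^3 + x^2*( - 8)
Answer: A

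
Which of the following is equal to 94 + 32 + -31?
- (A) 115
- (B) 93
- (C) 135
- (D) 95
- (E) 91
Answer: D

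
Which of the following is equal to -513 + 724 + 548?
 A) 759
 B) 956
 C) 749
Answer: A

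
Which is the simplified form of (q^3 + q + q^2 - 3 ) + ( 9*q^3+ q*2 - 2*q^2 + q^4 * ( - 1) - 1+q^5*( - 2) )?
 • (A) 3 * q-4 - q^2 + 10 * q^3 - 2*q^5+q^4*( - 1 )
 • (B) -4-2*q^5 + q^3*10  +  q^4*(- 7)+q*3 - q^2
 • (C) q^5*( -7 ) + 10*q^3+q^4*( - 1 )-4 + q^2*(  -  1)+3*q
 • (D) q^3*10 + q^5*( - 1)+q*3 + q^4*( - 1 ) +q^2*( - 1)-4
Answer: A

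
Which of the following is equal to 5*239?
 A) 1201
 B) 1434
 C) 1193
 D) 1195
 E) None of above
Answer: D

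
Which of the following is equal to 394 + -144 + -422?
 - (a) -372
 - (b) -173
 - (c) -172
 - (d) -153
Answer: c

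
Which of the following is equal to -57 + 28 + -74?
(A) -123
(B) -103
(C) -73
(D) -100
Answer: B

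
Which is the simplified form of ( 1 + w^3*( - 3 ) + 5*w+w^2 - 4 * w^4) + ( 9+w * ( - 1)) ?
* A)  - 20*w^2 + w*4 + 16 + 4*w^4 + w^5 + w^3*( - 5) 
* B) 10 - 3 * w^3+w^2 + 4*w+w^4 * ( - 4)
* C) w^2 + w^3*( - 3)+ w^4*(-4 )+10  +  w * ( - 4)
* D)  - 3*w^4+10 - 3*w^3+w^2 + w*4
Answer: B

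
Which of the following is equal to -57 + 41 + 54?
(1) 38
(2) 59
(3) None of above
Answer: 1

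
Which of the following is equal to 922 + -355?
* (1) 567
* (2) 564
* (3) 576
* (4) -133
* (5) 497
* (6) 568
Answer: 1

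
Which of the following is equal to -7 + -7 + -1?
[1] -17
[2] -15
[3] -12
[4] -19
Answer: 2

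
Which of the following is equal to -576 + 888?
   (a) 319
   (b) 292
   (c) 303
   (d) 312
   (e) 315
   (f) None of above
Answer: d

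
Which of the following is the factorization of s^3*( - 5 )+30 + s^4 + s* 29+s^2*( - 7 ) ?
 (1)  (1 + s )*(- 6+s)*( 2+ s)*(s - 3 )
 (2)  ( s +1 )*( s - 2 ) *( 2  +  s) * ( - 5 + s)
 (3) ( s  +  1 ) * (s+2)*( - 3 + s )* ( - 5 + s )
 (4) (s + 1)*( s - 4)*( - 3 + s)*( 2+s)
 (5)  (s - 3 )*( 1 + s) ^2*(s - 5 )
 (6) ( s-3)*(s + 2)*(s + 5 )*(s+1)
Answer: 3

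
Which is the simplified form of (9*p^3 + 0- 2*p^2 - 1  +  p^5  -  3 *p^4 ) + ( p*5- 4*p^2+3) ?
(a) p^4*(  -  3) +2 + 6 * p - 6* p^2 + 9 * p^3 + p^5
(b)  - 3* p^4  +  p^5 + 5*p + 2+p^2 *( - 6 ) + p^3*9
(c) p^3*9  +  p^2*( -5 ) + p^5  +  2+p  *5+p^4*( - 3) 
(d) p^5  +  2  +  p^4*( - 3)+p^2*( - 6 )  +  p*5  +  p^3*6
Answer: b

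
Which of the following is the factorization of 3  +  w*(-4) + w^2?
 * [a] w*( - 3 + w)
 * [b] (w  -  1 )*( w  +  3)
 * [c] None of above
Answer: c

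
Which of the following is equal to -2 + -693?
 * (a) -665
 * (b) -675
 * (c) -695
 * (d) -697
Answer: c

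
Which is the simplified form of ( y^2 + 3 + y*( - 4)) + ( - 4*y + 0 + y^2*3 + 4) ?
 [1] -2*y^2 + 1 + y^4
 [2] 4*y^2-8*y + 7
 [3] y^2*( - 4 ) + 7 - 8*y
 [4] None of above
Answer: 2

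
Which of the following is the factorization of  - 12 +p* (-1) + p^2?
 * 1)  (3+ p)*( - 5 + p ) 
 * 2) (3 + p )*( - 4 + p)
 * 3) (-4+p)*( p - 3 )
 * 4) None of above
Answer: 2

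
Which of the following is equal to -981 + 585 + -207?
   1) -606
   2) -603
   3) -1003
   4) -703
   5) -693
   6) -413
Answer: 2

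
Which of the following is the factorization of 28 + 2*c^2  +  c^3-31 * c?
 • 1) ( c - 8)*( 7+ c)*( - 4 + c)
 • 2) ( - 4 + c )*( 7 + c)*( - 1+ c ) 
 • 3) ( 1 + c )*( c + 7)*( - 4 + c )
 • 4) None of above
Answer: 2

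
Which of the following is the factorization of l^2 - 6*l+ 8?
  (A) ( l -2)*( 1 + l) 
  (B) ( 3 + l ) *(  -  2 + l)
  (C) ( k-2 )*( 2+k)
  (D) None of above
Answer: D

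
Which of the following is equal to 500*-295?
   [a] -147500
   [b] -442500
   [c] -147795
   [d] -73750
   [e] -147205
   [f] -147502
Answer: a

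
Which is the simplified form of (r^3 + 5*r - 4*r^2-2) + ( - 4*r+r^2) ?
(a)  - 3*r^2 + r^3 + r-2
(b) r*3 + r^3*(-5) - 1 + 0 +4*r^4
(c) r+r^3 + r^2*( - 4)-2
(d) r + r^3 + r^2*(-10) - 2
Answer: a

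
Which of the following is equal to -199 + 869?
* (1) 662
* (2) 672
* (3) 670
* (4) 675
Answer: 3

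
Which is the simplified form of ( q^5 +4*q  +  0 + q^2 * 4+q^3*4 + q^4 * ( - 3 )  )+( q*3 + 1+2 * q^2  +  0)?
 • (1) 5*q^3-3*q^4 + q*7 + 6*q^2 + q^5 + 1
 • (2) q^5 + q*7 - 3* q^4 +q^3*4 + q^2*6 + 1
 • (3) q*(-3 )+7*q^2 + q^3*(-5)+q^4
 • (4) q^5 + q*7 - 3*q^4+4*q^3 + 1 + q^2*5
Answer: 2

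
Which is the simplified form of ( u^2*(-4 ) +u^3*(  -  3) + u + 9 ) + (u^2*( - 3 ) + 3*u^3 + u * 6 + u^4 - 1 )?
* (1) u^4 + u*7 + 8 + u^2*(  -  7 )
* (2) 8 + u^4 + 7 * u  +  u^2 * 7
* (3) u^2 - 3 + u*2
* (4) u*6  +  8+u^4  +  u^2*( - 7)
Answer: 1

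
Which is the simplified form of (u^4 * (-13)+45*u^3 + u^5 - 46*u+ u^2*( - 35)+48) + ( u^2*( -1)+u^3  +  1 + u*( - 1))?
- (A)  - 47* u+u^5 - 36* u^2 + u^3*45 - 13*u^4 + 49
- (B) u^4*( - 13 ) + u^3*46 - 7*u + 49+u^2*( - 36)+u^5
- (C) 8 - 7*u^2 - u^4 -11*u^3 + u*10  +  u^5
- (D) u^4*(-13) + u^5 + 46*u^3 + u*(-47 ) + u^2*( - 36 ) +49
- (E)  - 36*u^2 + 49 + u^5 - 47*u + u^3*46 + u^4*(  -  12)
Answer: D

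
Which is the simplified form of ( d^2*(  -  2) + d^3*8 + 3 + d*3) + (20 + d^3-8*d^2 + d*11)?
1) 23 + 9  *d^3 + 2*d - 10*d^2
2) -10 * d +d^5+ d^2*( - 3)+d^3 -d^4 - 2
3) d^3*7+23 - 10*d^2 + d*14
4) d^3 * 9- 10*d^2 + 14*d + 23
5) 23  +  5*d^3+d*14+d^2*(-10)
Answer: 4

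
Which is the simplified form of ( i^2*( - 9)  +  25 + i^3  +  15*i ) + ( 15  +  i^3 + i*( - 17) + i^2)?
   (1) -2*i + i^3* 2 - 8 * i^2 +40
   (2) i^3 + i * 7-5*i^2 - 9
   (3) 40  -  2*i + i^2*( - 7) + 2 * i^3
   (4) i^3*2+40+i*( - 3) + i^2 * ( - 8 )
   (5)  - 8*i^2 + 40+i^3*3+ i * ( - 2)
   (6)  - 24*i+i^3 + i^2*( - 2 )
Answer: 1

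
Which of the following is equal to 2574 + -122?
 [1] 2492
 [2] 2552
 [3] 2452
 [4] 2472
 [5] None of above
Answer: 3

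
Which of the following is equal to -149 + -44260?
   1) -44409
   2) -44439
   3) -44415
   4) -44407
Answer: 1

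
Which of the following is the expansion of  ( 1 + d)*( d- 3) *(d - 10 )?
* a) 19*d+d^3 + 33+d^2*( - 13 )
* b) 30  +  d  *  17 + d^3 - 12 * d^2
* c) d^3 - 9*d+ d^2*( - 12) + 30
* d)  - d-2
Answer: b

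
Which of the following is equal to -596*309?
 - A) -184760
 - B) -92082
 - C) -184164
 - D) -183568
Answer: C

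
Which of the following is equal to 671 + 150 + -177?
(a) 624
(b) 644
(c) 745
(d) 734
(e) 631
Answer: b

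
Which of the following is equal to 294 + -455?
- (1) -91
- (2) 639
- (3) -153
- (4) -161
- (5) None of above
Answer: 4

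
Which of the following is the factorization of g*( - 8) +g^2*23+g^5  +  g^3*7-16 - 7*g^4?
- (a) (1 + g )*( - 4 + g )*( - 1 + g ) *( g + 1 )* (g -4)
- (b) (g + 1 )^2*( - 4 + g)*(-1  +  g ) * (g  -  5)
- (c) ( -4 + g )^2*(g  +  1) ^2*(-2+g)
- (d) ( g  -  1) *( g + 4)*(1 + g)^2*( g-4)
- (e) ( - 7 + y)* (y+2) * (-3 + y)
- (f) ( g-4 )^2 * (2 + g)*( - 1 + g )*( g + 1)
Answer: a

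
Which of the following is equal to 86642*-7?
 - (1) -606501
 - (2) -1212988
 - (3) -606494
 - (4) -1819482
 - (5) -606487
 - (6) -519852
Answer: 3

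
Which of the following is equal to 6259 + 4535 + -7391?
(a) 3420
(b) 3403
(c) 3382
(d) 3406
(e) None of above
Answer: b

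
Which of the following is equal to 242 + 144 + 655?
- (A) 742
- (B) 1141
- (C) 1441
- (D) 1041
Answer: D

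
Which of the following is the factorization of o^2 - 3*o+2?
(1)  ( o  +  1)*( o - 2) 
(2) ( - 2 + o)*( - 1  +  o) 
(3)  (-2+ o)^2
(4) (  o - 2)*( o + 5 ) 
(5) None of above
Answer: 2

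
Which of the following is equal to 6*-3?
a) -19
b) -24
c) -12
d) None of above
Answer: d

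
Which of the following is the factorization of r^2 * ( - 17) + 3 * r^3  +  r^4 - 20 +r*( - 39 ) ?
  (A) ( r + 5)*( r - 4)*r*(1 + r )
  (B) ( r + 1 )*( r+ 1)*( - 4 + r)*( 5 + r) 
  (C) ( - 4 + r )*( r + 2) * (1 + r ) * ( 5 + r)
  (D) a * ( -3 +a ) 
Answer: B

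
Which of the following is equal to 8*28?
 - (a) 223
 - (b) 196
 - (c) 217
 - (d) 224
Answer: d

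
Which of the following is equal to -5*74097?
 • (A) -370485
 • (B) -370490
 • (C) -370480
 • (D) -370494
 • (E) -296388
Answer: A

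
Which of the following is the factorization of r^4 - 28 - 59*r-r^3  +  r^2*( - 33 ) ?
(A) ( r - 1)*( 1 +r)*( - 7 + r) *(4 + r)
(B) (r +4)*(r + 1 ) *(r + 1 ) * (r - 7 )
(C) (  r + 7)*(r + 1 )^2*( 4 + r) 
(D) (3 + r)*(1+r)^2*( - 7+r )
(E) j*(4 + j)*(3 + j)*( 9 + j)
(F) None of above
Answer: B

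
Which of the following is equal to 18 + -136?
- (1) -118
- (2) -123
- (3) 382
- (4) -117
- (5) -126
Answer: 1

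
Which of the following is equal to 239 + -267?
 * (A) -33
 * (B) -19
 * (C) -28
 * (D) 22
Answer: C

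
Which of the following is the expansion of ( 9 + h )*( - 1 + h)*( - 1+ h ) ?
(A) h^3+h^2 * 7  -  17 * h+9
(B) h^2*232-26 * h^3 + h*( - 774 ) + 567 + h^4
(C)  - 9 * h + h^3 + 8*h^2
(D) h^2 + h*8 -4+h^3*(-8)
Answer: A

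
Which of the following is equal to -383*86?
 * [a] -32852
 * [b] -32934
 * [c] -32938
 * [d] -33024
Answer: c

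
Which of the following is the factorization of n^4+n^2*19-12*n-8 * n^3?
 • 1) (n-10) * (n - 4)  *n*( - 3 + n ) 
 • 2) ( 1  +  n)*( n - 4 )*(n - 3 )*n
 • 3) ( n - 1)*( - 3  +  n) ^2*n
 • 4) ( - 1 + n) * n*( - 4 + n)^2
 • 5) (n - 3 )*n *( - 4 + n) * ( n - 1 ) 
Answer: 5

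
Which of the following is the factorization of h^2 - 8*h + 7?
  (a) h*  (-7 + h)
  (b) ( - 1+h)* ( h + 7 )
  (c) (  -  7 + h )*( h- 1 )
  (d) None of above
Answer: c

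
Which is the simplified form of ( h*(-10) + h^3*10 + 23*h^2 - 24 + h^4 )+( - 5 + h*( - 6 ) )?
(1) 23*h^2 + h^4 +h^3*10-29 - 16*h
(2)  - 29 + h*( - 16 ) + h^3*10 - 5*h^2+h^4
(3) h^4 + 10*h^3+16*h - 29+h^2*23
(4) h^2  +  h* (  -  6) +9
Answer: 1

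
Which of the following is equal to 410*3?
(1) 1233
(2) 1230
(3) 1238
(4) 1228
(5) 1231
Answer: 2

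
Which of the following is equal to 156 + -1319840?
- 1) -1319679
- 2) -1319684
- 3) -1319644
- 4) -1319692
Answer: 2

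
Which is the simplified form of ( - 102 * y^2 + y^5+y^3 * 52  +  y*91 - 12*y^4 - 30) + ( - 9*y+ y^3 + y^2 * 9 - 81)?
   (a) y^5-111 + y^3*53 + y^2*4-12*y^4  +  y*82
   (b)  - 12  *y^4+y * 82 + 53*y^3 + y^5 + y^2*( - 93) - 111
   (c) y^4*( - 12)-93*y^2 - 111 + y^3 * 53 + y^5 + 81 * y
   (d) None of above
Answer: b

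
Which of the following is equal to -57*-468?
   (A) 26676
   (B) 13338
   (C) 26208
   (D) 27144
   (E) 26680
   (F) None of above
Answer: A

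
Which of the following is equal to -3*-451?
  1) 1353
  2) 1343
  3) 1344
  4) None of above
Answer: 1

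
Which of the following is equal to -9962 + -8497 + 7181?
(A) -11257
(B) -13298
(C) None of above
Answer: C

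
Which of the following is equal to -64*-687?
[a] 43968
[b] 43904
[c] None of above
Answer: a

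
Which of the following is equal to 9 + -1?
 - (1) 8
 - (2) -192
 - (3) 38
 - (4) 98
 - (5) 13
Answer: 1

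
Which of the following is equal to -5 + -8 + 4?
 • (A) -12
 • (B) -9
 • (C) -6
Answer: B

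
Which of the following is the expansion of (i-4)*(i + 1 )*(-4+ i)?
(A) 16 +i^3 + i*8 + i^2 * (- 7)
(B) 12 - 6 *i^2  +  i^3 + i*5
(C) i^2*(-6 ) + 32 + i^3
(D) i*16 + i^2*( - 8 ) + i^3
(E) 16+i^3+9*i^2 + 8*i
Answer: A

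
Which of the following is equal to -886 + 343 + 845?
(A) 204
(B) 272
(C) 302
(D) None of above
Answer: C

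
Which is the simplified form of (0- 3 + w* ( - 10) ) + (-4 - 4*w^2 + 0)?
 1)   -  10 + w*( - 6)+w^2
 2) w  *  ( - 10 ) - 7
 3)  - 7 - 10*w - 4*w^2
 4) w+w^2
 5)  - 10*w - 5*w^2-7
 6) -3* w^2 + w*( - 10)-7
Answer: 3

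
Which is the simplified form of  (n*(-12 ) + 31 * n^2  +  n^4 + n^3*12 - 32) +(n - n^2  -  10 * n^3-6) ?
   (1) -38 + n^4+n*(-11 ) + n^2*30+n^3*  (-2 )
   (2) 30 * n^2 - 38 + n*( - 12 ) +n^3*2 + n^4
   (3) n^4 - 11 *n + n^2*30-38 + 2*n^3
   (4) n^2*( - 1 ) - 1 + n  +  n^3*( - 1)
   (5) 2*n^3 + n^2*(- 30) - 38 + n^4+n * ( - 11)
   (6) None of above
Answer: 3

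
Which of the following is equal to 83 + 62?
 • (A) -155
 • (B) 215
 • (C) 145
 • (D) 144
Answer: C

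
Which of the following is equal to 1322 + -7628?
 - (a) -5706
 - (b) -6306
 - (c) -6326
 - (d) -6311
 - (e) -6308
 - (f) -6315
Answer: b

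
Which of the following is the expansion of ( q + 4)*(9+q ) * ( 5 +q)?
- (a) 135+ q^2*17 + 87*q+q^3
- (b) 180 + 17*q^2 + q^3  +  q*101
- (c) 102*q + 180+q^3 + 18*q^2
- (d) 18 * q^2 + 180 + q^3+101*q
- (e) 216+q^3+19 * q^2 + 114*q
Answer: d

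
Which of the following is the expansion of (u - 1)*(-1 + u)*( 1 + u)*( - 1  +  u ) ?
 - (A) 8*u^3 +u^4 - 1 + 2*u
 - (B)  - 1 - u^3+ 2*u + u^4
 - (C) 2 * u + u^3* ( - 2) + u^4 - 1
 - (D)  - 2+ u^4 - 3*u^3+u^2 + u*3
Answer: C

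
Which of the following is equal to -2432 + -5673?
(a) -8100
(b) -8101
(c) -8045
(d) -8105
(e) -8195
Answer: d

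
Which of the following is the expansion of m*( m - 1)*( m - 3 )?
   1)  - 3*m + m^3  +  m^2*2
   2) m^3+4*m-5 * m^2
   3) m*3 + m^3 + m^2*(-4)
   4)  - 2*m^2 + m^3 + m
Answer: 3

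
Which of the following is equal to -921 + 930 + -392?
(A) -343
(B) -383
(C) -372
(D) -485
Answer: B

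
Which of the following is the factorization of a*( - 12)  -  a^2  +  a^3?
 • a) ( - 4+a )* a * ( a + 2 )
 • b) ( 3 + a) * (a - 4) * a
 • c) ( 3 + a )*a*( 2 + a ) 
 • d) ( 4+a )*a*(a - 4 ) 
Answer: b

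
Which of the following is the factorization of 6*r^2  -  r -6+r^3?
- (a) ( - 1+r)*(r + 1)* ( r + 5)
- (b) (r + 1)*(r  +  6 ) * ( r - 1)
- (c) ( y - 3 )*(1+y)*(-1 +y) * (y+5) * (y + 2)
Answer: b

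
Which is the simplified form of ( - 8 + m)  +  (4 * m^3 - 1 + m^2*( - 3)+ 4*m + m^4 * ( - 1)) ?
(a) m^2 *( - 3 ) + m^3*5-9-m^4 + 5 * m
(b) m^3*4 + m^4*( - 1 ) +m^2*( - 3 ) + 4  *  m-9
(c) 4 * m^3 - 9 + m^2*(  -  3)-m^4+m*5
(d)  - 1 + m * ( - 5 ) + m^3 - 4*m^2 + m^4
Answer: c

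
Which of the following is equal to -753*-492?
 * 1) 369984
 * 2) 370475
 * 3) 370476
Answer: 3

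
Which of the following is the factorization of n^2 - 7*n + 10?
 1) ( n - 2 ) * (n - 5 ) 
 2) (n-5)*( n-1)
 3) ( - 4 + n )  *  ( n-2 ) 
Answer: 1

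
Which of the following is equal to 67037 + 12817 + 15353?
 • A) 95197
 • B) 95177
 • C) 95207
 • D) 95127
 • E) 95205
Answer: C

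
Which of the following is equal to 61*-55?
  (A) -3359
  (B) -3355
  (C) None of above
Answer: B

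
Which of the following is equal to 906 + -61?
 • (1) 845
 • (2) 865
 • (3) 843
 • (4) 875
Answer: 1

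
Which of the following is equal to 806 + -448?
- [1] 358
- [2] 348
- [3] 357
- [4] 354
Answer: 1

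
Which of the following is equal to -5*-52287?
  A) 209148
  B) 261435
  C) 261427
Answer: B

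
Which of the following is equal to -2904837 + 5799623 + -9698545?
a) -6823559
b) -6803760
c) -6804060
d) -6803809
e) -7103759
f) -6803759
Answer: f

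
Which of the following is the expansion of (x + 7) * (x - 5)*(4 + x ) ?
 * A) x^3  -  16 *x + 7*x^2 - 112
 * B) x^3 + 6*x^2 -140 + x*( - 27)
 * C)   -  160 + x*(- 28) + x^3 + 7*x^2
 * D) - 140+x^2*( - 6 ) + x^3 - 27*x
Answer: B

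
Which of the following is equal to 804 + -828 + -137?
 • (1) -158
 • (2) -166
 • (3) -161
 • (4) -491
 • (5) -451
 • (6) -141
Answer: 3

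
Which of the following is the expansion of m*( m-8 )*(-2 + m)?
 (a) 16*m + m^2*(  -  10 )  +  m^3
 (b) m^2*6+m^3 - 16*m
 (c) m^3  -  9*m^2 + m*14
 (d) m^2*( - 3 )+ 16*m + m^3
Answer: a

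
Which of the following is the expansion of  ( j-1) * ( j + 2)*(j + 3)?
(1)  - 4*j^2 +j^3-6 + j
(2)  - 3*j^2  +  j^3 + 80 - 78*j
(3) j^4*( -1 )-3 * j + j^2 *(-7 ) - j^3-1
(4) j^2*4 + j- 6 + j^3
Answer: 4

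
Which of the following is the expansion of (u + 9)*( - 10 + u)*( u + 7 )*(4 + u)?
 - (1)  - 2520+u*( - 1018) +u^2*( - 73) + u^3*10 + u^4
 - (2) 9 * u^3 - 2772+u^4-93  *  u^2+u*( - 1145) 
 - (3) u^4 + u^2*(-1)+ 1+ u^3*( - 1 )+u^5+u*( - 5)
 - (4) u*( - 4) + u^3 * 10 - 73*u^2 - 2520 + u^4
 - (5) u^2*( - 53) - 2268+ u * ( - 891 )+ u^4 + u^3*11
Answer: 1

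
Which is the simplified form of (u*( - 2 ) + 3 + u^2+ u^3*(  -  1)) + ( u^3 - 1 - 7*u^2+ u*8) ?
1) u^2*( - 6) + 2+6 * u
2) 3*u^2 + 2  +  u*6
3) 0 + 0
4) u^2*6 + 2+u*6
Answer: 1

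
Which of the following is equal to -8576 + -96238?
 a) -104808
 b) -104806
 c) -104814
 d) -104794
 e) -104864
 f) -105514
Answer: c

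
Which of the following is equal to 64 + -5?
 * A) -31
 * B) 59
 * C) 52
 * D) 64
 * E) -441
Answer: B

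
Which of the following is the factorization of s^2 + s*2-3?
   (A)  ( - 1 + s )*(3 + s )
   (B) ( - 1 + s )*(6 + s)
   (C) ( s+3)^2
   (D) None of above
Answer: A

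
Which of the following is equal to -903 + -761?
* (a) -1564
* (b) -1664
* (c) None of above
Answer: b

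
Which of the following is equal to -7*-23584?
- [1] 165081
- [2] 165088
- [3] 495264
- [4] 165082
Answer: 2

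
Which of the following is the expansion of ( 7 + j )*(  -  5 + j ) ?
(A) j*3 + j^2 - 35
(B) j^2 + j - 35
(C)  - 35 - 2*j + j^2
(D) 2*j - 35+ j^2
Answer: D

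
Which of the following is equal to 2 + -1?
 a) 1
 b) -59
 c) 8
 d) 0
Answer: a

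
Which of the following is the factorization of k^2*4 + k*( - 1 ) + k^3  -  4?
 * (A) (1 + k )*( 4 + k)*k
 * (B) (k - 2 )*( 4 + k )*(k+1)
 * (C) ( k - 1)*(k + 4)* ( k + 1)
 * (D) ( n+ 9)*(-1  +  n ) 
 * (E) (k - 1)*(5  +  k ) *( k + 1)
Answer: C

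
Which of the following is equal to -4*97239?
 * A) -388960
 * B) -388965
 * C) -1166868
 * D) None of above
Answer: D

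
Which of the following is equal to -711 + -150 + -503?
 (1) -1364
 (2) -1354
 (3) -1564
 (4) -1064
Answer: 1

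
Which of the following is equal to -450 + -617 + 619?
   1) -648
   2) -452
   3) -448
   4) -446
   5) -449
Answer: 3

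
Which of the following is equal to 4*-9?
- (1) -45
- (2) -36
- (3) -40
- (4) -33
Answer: 2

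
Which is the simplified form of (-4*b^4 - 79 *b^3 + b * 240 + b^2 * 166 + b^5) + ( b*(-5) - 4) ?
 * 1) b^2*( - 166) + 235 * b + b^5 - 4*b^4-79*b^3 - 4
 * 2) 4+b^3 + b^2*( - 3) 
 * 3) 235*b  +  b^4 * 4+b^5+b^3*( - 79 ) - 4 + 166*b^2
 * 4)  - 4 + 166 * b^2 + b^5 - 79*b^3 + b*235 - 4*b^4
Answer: 4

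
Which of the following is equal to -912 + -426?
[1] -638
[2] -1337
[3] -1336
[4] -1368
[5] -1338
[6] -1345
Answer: 5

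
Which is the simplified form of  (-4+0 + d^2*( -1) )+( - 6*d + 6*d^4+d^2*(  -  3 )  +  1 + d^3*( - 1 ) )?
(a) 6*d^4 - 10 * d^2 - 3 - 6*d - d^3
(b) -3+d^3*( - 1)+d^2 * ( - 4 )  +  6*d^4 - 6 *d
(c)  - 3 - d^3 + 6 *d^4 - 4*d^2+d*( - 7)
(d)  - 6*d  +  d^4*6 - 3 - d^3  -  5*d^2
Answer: b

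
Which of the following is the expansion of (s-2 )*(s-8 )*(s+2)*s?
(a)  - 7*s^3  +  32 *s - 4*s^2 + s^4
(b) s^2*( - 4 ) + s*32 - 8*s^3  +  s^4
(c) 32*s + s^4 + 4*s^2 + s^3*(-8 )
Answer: b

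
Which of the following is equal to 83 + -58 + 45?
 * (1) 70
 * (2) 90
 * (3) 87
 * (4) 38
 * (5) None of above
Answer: 1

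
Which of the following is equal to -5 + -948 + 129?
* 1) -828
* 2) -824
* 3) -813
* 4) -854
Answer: 2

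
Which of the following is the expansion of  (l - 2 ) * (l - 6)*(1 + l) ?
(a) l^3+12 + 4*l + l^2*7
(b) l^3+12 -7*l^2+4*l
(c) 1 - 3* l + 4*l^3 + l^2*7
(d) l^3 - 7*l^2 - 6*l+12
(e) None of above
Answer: b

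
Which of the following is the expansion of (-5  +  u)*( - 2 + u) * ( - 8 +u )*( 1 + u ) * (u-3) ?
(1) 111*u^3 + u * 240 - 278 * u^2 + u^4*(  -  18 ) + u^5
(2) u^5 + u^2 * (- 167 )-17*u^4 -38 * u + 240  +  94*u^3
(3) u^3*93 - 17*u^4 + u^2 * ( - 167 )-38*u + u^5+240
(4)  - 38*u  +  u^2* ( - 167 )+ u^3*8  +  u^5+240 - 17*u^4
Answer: 3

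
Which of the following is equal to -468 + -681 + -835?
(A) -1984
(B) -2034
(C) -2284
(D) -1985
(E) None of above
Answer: A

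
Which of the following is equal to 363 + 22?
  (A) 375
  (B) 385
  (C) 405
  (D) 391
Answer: B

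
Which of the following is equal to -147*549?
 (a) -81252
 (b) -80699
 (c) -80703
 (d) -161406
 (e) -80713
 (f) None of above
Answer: c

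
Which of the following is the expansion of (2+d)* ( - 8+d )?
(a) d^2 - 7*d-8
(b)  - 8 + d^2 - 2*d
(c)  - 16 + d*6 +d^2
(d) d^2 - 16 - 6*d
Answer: d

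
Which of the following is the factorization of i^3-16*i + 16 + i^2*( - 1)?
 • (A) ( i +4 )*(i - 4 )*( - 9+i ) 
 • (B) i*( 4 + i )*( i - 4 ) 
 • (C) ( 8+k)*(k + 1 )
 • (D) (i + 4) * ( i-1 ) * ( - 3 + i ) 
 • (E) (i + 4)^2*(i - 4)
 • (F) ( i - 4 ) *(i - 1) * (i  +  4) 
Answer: F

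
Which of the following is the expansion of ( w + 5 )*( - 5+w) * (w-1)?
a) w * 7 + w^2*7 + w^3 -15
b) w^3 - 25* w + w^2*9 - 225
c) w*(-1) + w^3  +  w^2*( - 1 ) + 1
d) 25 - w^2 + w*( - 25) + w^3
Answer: d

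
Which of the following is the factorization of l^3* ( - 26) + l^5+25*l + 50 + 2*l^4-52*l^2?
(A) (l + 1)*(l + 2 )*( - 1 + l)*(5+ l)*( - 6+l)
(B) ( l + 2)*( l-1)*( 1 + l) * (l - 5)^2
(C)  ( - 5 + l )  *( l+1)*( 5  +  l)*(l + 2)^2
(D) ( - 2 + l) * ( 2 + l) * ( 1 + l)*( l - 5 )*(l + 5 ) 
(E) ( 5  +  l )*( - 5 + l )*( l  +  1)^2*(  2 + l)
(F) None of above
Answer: F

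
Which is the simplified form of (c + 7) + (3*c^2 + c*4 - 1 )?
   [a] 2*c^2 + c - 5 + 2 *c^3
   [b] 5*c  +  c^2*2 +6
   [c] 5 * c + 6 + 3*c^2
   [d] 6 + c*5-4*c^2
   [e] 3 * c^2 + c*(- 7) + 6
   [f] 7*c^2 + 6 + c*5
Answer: c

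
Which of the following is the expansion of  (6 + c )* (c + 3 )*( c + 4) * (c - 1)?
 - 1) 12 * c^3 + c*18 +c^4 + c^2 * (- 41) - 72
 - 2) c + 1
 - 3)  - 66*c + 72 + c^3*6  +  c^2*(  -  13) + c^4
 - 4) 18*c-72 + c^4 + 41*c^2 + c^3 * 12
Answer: 4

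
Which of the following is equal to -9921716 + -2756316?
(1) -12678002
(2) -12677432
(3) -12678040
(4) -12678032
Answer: 4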